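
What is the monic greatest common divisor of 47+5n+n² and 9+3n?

By polynomial division,
  n²+5n+47 = ((1/3)n+2/3)(3n+9) + (41)
  3n+9 = ((3/41)n+9/41)(41) + (0)
The last nonzero remainder is the constant 41, so the polynomials are coprime and gcd = 1.

1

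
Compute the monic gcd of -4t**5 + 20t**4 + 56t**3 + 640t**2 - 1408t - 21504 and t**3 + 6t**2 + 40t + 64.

t**2 + 4t + 32

Euclidean algorithm in ℚ[t]:
  -4t**5 + 20t**4 + 56t**3 + 640t**2 - 1408t - 21504 = (-4t**2 + 44t - 48)(t**3 + 6t**2 + 40t + 64) + (-576t**2 - 2304t - 18432)
  t**3 + 6t**2 + 40t + 64 = (-(1/576)t - 1/288)(-576t**2 - 2304t - 18432) + (0)
Last nonzero remainder: -576t**2 - 2304t - 18432. Dividing through by -576 gives the monic gcd t**2 + 4t + 32.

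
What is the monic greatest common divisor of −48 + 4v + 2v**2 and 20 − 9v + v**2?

−4 + v

Apply the Euclidean algorithm:
  2v**2 + 4v − 48 = (2)(v**2 − 9v + 20) + (22v − 88)
  v**2 − 9v + 20 = ((1/22)v − 5/22)(22v − 88) + (0)
Last nonzero remainder: 22v − 88. Dividing through by 22 gives the monic gcd v − 4.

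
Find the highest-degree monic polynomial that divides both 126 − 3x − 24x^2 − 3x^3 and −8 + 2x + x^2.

−2 + x

Euclidean algorithm in ℚ[x]:
  −3x^3 − 24x^2 − 3x + 126 = (−3x − 18)(x^2 + 2x − 8) + (9x − 18)
  x^2 + 2x − 8 = ((1/9)x + 4/9)(9x − 18) + (0)
Last nonzero remainder: 9x − 18. Dividing through by 9 gives the monic gcd x − 2.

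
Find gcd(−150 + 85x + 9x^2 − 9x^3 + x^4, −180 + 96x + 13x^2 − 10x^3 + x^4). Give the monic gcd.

30 − 11x − 4x^2 + x^3

Apply the Euclidean algorithm:
  x^4 − 9x^3 + 9x^2 + 85x − 150 = (x^4 − 10x^3 + 13x^2 + 96x − 180) + (x^3 − 4x^2 − 11x + 30)
  x^4 − 10x^3 + 13x^2 + 96x − 180 = (x − 6)(x^3 − 4x^2 − 11x + 30) + (0)
The last nonzero remainder x^3 − 4x^2 − 11x + 30 is already monic.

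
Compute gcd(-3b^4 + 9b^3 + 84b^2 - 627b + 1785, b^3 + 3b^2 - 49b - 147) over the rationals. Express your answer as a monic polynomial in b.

By polynomial division,
  -3b^4 + 9b^3 + 84b^2 - 627b + 1785 = (-3b + 18)(b^3 + 3b^2 - 49b - 147) + (-117b^2 - 186b + 4431)
  b^3 + 3b^2 - 49b - 147 = (-(1/117)b - 55/4563)(-117b^2 - 186b + 4431) + (-(20336/1521)b - 142352/1521)
  -117b^2 - 186b + 4431 = ((177957/20336)b - 962793/20336)(-(20336/1521)b - 142352/1521) + (0)
Last nonzero remainder: -(20336/1521)b - 142352/1521. Dividing through by -20336/1521 gives the monic gcd b + 7.

b + 7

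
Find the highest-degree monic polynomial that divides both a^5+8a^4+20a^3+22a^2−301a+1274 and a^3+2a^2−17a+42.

By polynomial division,
  a^5+8a^4+20a^3+22a^2−301a+1274 = (a^2+6a+25)(a^3+2a^2−17a+42) + (32a^2−128a+224)
  a^3+2a^2−17a+42 = ((1/32)a+3/16)(32a^2−128a+224) + (0)
Last nonzero remainder: 32a^2−128a+224. Dividing through by 32 gives the monic gcd a^2−4a+7.

a^2−4a+7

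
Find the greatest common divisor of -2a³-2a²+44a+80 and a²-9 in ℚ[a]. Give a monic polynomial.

1

Repeated division with remainder:
  -2a³-2a²+44a+80 = (-2a-2)(a²-9) + (26a+62)
  a²-9 = ((1/26)a-31/338)(26a+62) + (-560/169)
  26a+62 = (-(2197/280)a-5239/280)(-560/169) + (0)
The last nonzero remainder is the constant -560/169, so the polynomials are coprime and gcd = 1.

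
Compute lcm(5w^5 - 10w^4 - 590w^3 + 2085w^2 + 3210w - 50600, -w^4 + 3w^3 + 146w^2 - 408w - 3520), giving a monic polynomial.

Repeated division with remainder:
  5w^5 - 10w^4 - 590w^3 + 2085w^2 + 3210w - 50600 = (-5w - 5)(-w^4 + 3w^3 + 146w^2 - 408w - 3520) + (155w^3 + 775w^2 - 16430w - 68200)
  -w^4 + 3w^3 + 146w^2 - 408w - 3520 = (-(1/155)w + 8/155)(155w^3 + 775w^2 - 16430w - 68200) + (0)
Last nonzero remainder: 155w^3 + 775w^2 - 16430w - 68200. Dividing through by 155 gives the monic gcd w^3 + 5w^2 - 106w - 440.
Then lcm(f, g) = f·g / gcd(f, g); expanding and making the result monic gives the answer.

w^6 - 10w^5 - 102w^4 + 1361w^3 - 2694w^2 - 15256w + 80960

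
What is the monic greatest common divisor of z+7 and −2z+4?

1

By polynomial division,
  z+7 = (−1/2)(−2z+4) + (9)
  −2z+4 = (−(2/9)z+4/9)(9) + (0)
The last nonzero remainder is the constant 9, so the polynomials are coprime and gcd = 1.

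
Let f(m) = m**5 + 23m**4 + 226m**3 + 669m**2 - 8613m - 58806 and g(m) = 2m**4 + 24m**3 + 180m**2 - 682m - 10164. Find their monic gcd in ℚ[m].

m**3 + 5m**2 + 55m - 726

Euclidean algorithm in ℚ[m]:
  m**5 + 23m**4 + 226m**3 + 669m**2 - 8613m - 58806 = ((1/2)m + 11/2)(2m**4 + 24m**3 + 180m**2 - 682m - 10164) + (4m**3 + 20m**2 + 220m - 2904)
  2m**4 + 24m**3 + 180m**2 - 682m - 10164 = ((1/2)m + 7/2)(4m**3 + 20m**2 + 220m - 2904) + (0)
Last nonzero remainder: 4m**3 + 20m**2 + 220m - 2904. Dividing through by 4 gives the monic gcd m**3 + 5m**2 + 55m - 726.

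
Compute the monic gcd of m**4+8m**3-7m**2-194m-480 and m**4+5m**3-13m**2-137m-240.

Apply the Euclidean algorithm:
  m**4+8m**3-7m**2-194m-480 = (m**4+5m**3-13m**2-137m-240) + (3m**3+6m**2-57m-240)
  m**4+5m**3-13m**2-137m-240 = ((1/3)m+1)(3m**3+6m**2-57m-240) + (0)
Last nonzero remainder: 3m**3+6m**2-57m-240. Dividing through by 3 gives the monic gcd m**3+2m**2-19m-80.

m**3+2m**2-19m-80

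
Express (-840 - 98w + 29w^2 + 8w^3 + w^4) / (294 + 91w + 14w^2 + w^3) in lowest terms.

Repeated division with remainder:
  w^4 + 8w^3 + 29w^2 - 98w - 840 = (w - 6)(w^3 + 14w^2 + 91w + 294) + (22w^2 + 154w + 924)
  w^3 + 14w^2 + 91w + 294 = ((1/22)w + 7/22)(22w^2 + 154w + 924) + (0)
Last nonzero remainder: 22w^2 + 154w + 924. Dividing through by 22 gives the monic gcd w^2 + 7w + 42.
Cancel w^2 + 7w + 42 from numerator and denominator to get the reduced form.

(-20 + w + w^2)/(7 + w)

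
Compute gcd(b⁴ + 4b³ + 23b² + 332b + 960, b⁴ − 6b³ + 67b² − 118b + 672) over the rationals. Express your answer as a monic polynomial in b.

b² − 5b + 48

Euclidean algorithm in ℚ[b]:
  b⁴ + 4b³ + 23b² + 332b + 960 = (b⁴ − 6b³ + 67b² − 118b + 672) + (10b³ − 44b² + 450b + 288)
  b⁴ − 6b³ + 67b² − 118b + 672 = ((1/10)b − 4/25)(10b³ − 44b² + 450b + 288) + ((374/25)b² − (374/5)b + 17952/25)
  10b³ − 44b² + 450b + 288 = ((125/187)b + 75/187)((374/25)b² − (374/5)b + 17952/25) + (0)
Last nonzero remainder: (374/25)b² − (374/5)b + 17952/25. Dividing through by 374/25 gives the monic gcd b² − 5b + 48.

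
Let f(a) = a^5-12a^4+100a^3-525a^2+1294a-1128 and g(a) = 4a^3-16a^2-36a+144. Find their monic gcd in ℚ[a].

Euclidean algorithm in ℚ[a]:
  a^5-12a^4+100a^3-525a^2+1294a-1128 = ((1/4)a^2-2a+77/4)(4a^3-16a^2-36a+144) + (-325a^2+2275a-3900)
  4a^3-16a^2-36a+144 = (-(4/325)a-12/325)(-325a^2+2275a-3900) + (0)
Last nonzero remainder: -325a^2+2275a-3900. Dividing through by -325 gives the monic gcd a^2-7a+12.

a^2-7a+12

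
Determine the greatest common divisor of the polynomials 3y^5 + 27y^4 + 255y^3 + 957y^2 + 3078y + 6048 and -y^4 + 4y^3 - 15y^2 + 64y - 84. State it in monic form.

y^2 + y + 14

Euclidean algorithm in ℚ[y]:
  3y^5 + 27y^4 + 255y^3 + 957y^2 + 3078y + 6048 = (-3y - 39)(-y^4 + 4y^3 - 15y^2 + 64y - 84) + (366y^3 + 564y^2 + 5322y + 2772)
  -y^4 + 4y^3 - 15y^2 + 64y - 84 = (-(1/366)y + 169/11163)(366y^3 + 564y^2 + 5322y + 2772) + (-(33480/3721)y^2 - (33480/3721)y - 468720/3721)
  366y^3 + 564y^2 + 5322y + 2772 = (-(226981/5580)y - 40931/1860)(-(33480/3721)y^2 - (33480/3721)y - 468720/3721) + (0)
Last nonzero remainder: -(33480/3721)y^2 - (33480/3721)y - 468720/3721. Dividing through by -33480/3721 gives the monic gcd y^2 + y + 14.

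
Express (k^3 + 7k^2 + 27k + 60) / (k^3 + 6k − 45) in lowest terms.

(k + 4)/(k − 3)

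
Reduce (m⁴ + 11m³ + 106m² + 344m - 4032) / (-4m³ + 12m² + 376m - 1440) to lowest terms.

(-m³ - 15m² - 166m - 1008)/(4m² + 4m - 360)

Repeated division with remainder:
  m⁴ + 11m³ + 106m² + 344m - 4032 = (-(1/4)m - 7/2)(-4m³ + 12m² + 376m - 1440) + (242m² + 1300m - 9072)
  -4m³ + 12m² + 376m - 1440 = (-(2/121)m + 2026/14641)(242m² + 1300m - 9072) + ((675792/14641)m - 2703168/14641)
  242m² + 1300m - 9072 = ((1771561/337896)m + 922383/18772)((675792/14641)m - 2703168/14641) + (0)
Last nonzero remainder: (675792/14641)m - 2703168/14641. Dividing through by 675792/14641 gives the monic gcd m - 4.
Cancel m - 4 from numerator and denominator to get the reduced form.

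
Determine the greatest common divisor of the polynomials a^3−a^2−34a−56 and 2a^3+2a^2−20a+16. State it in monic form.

a+4

Repeated division with remainder:
  a^3−a^2−34a−56 = (1/2)(2a^3+2a^2−20a+16) + (−2a^2−24a−64)
  2a^3+2a^2−20a+16 = (−a+11)(−2a^2−24a−64) + (180a+720)
  −2a^2−24a−64 = (−(1/90)a−4/45)(180a+720) + (0)
Last nonzero remainder: 180a+720. Dividing through by 180 gives the monic gcd a+4.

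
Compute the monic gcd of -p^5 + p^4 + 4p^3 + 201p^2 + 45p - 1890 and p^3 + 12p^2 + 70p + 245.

p^2 + 5p + 35

By polynomial division,
  -p^5 + p^4 + 4p^3 + 201p^2 + 45p - 1890 = (-p^2 + 13p - 82)(p^3 + 12p^2 + 70p + 245) + (520p^2 + 2600p + 18200)
  p^3 + 12p^2 + 70p + 245 = ((1/520)p + 7/520)(520p^2 + 2600p + 18200) + (0)
Last nonzero remainder: 520p^2 + 2600p + 18200. Dividing through by 520 gives the monic gcd p^2 + 5p + 35.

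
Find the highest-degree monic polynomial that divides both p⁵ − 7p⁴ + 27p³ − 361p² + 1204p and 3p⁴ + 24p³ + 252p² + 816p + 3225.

Euclidean algorithm in ℚ[p]:
  p⁵ − 7p⁴ + 27p³ − 361p² + 1204p = ((1/3)p − 5)(3p⁴ + 24p³ + 252p² + 816p + 3225) + (63p³ + 627p² + 4209p + 16125)
  3p⁴ + 24p³ + 252p² + 816p + 3225 = ((1/21)p − 41/441)(63p³ + 627p² + 4209p + 16125) + ((16150/147)p² + (64600/147)p + 694450/147)
  63p³ + 627p² + 4209p + 16125 = ((9261/16150)p + 2205/646)((16150/147)p² + (64600/147)p + 694450/147) + (0)
Last nonzero remainder: (16150/147)p² + (64600/147)p + 694450/147. Dividing through by 16150/147 gives the monic gcd p² + 4p + 43.

p² + 4p + 43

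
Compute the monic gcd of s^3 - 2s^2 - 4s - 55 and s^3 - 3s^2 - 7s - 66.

s^2 + 3s + 11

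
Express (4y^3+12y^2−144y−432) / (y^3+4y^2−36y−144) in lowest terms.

(4y+12)/(y+4)

Repeated division with remainder:
  4y^3+12y^2−144y−432 = (4)(y^3+4y^2−36y−144) + (−4y^2+144)
  y^3+4y^2−36y−144 = (−(1/4)y−1)(−4y^2+144) + (0)
Last nonzero remainder: −4y^2+144. Dividing through by −4 gives the monic gcd y^2−36.
Cancel y^2−36 from numerator and denominator to get the reduced form.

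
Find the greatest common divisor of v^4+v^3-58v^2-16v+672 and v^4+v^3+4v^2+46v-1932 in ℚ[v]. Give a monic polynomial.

By polynomial division,
  v^4+v^3-58v^2-16v+672 = (v^4+v^3+4v^2+46v-1932) + (-62v^2-62v+2604)
  v^4+v^3+4v^2+46v-1932 = (-(1/62)v^2-23/31)(-62v^2-62v+2604) + (0)
Last nonzero remainder: -62v^2-62v+2604. Dividing through by -62 gives the monic gcd v^2+v-42.

v^2+v-42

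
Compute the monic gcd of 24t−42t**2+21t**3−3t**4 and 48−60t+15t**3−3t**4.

Apply the Euclidean algorithm:
  −3t**4+21t**3−42t**2+24t = (−3t**4+15t**3−60t+48) + (6t**3−42t**2+84t−48)
  −3t**4+15t**3−60t+48 = (−(1/2)t−1)(6t**3−42t**2+84t−48) + (0)
Last nonzero remainder: 6t**3−42t**2+84t−48. Dividing through by 6 gives the monic gcd t**3−7t**2+14t−8.

−8+14t−7t**2+t**3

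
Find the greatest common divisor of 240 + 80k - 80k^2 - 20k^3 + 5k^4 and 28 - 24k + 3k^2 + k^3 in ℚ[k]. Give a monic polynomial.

-2 + k

Repeated division with remainder:
  5k^4 - 20k^3 - 80k^2 + 80k + 240 = (5k - 35)(k^3 + 3k^2 - 24k + 28) + (145k^2 - 900k + 1220)
  k^3 + 3k^2 - 24k + 28 = ((1/145)k + 267/4205)(145k^2 - 900k + 1220) + ((20800/841)k - 41600/841)
  145k^2 - 900k + 1220 = ((24389/4160)k - 51301/2080)((20800/841)k - 41600/841) + (0)
Last nonzero remainder: (20800/841)k - 41600/841. Dividing through by 20800/841 gives the monic gcd k - 2.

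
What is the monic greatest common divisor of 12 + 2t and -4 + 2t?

By polynomial division,
  2t + 12 = (2t - 4) + (16)
  2t - 4 = ((1/8)t - 1/4)(16) + (0)
The last nonzero remainder is the constant 16, so the polynomials are coprime and gcd = 1.

1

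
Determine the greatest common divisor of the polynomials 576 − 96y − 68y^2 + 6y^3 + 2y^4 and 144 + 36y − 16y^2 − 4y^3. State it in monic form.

Apply the Euclidean algorithm:
  2y^4 + 6y^3 − 68y^2 − 96y + 576 = (−(1/2)y + 1/2)(−4y^3 − 16y^2 + 36y + 144) + (−42y^2 − 42y + 504)
  −4y^3 − 16y^2 + 36y + 144 = ((2/21)y + 2/7)(−42y^2 − 42y + 504) + (0)
Last nonzero remainder: −42y^2 − 42y + 504. Dividing through by −42 gives the monic gcd y^2 + y − 12.

−12 + y + y^2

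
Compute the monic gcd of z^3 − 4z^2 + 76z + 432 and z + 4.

Euclidean algorithm in ℚ[z]:
  z^3 − 4z^2 + 76z + 432 = (z^2 − 8z + 108)(z + 4) + (0)
The last nonzero remainder z + 4 is already monic.

z + 4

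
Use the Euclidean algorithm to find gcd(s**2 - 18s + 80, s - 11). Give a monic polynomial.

By polynomial division,
  s**2 - 18s + 80 = (s - 7)(s - 11) + (3)
  s - 11 = ((1/3)s - 11/3)(3) + (0)
The last nonzero remainder is the constant 3, so the polynomials are coprime and gcd = 1.

1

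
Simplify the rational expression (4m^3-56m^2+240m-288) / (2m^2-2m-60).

(2m^2-16m+24)/(m+5)

Repeated division with remainder:
  4m^3-56m^2+240m-288 = (2m-26)(2m^2-2m-60) + (308m-1848)
  2m^2-2m-60 = ((1/154)m+5/154)(308m-1848) + (0)
Last nonzero remainder: 308m-1848. Dividing through by 308 gives the monic gcd m-6.
Cancel m-6 from numerator and denominator to get the reduced form.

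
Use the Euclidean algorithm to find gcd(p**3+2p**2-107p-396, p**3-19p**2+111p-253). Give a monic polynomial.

p-11

Apply the Euclidean algorithm:
  p**3+2p**2-107p-396 = (p**3-19p**2+111p-253) + (21p**2-218p-143)
  p**3-19p**2+111p-253 = ((1/21)p-181/441)(21p**2-218p-143) + ((12496/441)p-137456/441)
  21p**2-218p-143 = ((9261/12496)p+5733/12496)((12496/441)p-137456/441) + (0)
Last nonzero remainder: (12496/441)p-137456/441. Dividing through by 12496/441 gives the monic gcd p-11.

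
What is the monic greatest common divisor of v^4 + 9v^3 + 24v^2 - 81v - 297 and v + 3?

Apply the Euclidean algorithm:
  v^4 + 9v^3 + 24v^2 - 81v - 297 = (v^3 + 6v^2 + 6v - 99)(v + 3) + (0)
The last nonzero remainder v + 3 is already monic.

v + 3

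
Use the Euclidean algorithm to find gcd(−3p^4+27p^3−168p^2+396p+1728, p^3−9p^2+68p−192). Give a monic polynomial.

p^2−5p+48

Repeated division with remainder:
  −3p^4+27p^3−168p^2+396p+1728 = (−3p)(p^3−9p^2+68p−192) + (36p^2−180p+1728)
  p^3−9p^2+68p−192 = ((1/36)p−1/9)(36p^2−180p+1728) + (0)
Last nonzero remainder: 36p^2−180p+1728. Dividing through by 36 gives the monic gcd p^2−5p+48.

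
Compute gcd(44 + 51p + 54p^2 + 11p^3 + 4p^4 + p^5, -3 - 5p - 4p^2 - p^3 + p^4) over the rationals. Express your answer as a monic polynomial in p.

1 + p + p^2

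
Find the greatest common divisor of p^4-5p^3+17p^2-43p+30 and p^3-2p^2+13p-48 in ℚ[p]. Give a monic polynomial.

Repeated division with remainder:
  p^4-5p^3+17p^2-43p+30 = (p-3)(p^3-2p^2+13p-48) + (-2p^2+44p-114)
  p^3-2p^2+13p-48 = (-(1/2)p-10)(-2p^2+44p-114) + (396p-1188)
  -2p^2+44p-114 = (-(1/198)p+19/198)(396p-1188) + (0)
Last nonzero remainder: 396p-1188. Dividing through by 396 gives the monic gcd p-3.

p-3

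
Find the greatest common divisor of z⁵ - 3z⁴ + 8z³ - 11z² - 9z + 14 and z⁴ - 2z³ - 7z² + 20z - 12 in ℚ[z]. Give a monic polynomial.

z² - 3z + 2

Euclidean algorithm in ℚ[z]:
  z⁵ - 3z⁴ + 8z³ - 11z² - 9z + 14 = (z - 1)(z⁴ - 2z³ - 7z² + 20z - 12) + (13z³ - 38z² + 23z + 2)
  z⁴ - 2z³ - 7z² + 20z - 12 = ((1/13)z + 12/169)(13z³ - 38z² + 23z + 2) + (-(1026/169)z² + (3078/169)z - 2052/169)
  13z³ - 38z² + 23z + 2 = (-(2197/1026)z - 169/1026)(-(1026/169)z² + (3078/169)z - 2052/169) + (0)
Last nonzero remainder: -(1026/169)z² + (3078/169)z - 2052/169. Dividing through by -1026/169 gives the monic gcd z² - 3z + 2.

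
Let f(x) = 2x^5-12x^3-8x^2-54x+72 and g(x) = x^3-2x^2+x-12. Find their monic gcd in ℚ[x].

Apply the Euclidean algorithm:
  2x^5-12x^3-8x^2-54x+72 = (2x^2+4x-6)(x^3-2x^2+x-12) + (0)
The last nonzero remainder x^3-2x^2+x-12 is already monic.

x^3-2x^2+x-12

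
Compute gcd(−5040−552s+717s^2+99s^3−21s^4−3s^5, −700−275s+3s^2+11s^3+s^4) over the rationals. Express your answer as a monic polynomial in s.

By polynomial division,
  −3s^5−21s^4+99s^3+717s^2−552s−5040 = (−3s+12)(s^4+11s^3+3s^2−275s−700) + (−24s^3−144s^2+648s+3360)
  s^4+11s^3+3s^2−275s−700 = (−(1/24)s−5/24)(−24s^3−144s^2+648s+3360) + (0)
Last nonzero remainder: −24s^3−144s^2+648s+3360. Dividing through by −24 gives the monic gcd s^3+6s^2−27s−140.

−140−27s+6s^2+s^3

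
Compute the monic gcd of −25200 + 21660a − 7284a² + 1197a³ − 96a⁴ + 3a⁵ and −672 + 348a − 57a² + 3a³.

Euclidean algorithm in ℚ[a]:
  3a⁵ − 96a⁴ + 1197a³ − 7284a² + 21660a − 25200 = (a² − 13a + 36)(3a³ − 57a² + 348a − 672) + (−36a² + 396a − 1008)
  3a³ − 57a² + 348a − 672 = (−(1/12)a + 2/3)(−36a² + 396a − 1008) + (0)
Last nonzero remainder: −36a² + 396a − 1008. Dividing through by −36 gives the monic gcd a² − 11a + 28.

28 − 11a + a²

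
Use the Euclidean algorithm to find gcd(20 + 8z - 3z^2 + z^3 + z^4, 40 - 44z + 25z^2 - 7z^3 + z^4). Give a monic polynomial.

5 - 3z + z^2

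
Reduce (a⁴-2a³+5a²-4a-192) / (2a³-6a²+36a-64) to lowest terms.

(a²-a-12)/(2a-4)

Apply the Euclidean algorithm:
  a⁴-2a³+5a²-4a-192 = ((1/2)a+1/2)(2a³-6a²+36a-64) + (-10a²+10a-160)
  2a³-6a²+36a-64 = (-(1/5)a+2/5)(-10a²+10a-160) + (0)
Last nonzero remainder: -10a²+10a-160. Dividing through by -10 gives the monic gcd a²-a+16.
Cancel a²-a+16 from numerator and denominator to get the reduced form.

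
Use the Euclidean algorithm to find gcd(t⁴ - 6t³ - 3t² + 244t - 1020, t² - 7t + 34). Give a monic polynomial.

t² - 7t + 34

Euclidean algorithm in ℚ[t]:
  t⁴ - 6t³ - 3t² + 244t - 1020 = (t² + t - 30)(t² - 7t + 34) + (0)
The last nonzero remainder t² - 7t + 34 is already monic.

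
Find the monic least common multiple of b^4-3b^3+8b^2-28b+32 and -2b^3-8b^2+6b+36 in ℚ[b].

b^6+3b^5-b^4-7b^3-64b^2-60b+288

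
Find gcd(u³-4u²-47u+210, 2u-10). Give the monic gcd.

By polynomial division,
  u³-4u²-47u+210 = ((1/2)u²+(1/2)u-21)(2u-10) + (0)
Last nonzero remainder: 2u-10. Dividing through by 2 gives the monic gcd u-5.

u-5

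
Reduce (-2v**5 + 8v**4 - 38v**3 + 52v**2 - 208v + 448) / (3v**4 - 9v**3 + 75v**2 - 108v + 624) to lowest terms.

(-2v**3 - 6v + 28)/(3v**2 + 3v + 39)

Euclidean algorithm in ℚ[v]:
  -2v**5 + 8v**4 - 38v**3 + 52v**2 - 208v + 448 = (-(2/3)v + 2/3)(3v**4 - 9v**3 + 75v**2 - 108v + 624) + (18v**3 - 70v**2 + 280v + 32)
  3v**4 - 9v**3 + 75v**2 - 108v + 624 = ((1/6)v + 4/27)(18v**3 - 70v**2 + 280v + 32) + ((1045/27)v**2 - (4180/27)v + 16720/27)
  18v**3 - 70v**2 + 280v + 32 = ((486/1045)v + 54/1045)((1045/27)v**2 - (4180/27)v + 16720/27) + (0)
Last nonzero remainder: (1045/27)v**2 - (4180/27)v + 16720/27. Dividing through by 1045/27 gives the monic gcd v**2 - 4v + 16.
Cancel v**2 - 4v + 16 from numerator and denominator to get the reduced form.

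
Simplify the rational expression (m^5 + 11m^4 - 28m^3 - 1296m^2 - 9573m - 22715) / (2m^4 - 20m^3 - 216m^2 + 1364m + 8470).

Euclidean algorithm in ℚ[m]:
  m^5 + 11m^4 - 28m^3 - 1296m^2 - 9573m - 22715 = ((1/2)m + 21/2)(2m^4 - 20m^3 - 216m^2 + 1364m + 8470) + (290m^3 + 290m^2 - 28130m - 111650)
  2m^4 - 20m^3 - 216m^2 + 1364m + 8470 = ((1/145)m - 11/145)(290m^3 + 290m^2 - 28130m - 111650) + (0)
Last nonzero remainder: 290m^3 + 290m^2 - 28130m - 111650. Dividing through by 290 gives the monic gcd m^3 + m^2 - 97m - 385.
Cancel m^3 + m^2 - 97m - 385 from numerator and denominator to get the reduced form.

(m^2 + 10m + 59)/(2m - 22)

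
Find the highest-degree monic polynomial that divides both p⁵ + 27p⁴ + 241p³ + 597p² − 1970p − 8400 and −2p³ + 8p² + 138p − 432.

Euclidean algorithm in ℚ[p]:
  p⁵ + 27p⁴ + 241p³ + 597p² − 1970p − 8400 = (−(1/2)p² − (31/2)p − 217)(−2p³ + 8p² + 138p − 432) + (4256p² + 21280p − 102144)
  −2p³ + 8p² + 138p − 432 = (−(1/2128)p + 9/2128)(4256p² + 21280p − 102144) + (0)
Last nonzero remainder: 4256p² + 21280p − 102144. Dividing through by 4256 gives the monic gcd p² + 5p − 24.

p² + 5p − 24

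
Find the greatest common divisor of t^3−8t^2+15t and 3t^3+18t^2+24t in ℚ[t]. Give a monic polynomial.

Repeated division with remainder:
  t^3−8t^2+15t = (1/3)(3t^3+18t^2+24t) + (−14t^2+7t)
  3t^3+18t^2+24t = (−(3/14)t−39/28)(−14t^2+7t) + ((135/4)t)
  −14t^2+7t = (−(56/135)t+28/135)((135/4)t) + (0)
Last nonzero remainder: (135/4)t. Dividing through by 135/4 gives the monic gcd t.

t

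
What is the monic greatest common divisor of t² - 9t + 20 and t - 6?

1

Apply the Euclidean algorithm:
  t² - 9t + 20 = (t - 3)(t - 6) + (2)
  t - 6 = ((1/2)t - 3)(2) + (0)
The last nonzero remainder is the constant 2, so the polynomials are coprime and gcd = 1.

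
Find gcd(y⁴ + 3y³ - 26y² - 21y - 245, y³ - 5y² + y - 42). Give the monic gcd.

Euclidean algorithm in ℚ[y]:
  y⁴ + 3y³ - 26y² - 21y - 245 = (y + 8)(y³ - 5y² + y - 42) + (13y² + 13y + 91)
  y³ - 5y² + y - 42 = ((1/13)y - 6/13)(13y² + 13y + 91) + (0)
Last nonzero remainder: 13y² + 13y + 91. Dividing through by 13 gives the monic gcd y² + y + 7.

y² + y + 7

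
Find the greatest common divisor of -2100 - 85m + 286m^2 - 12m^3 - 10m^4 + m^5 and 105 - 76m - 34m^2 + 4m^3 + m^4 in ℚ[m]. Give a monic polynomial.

-15 - 2m + m^2

Euclidean algorithm in ℚ[m]:
  m^5 - 10m^4 - 12m^3 + 286m^2 - 85m - 2100 = (m - 14)(m^4 + 4m^3 - 34m^2 - 76m + 105) + (78m^3 - 114m^2 - 1254m - 630)
  m^4 + 4m^3 - 34m^2 - 76m + 105 = ((1/78)m + 71/1014)(78m^3 - 114m^2 - 1254m - 630) + (-(1680/169)m^2 + (3360/169)m + 25200/169)
  78m^3 - 114m^2 - 1254m - 630 = (-(2197/280)m - 169/40)(-(1680/169)m^2 + (3360/169)m + 25200/169) + (0)
Last nonzero remainder: -(1680/169)m^2 + (3360/169)m + 25200/169. Dividing through by -1680/169 gives the monic gcd m^2 - 2m - 15.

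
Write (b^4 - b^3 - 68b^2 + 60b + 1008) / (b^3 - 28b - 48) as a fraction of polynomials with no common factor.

Apply the Euclidean algorithm:
  b^4 - b^3 - 68b^2 + 60b + 1008 = (b - 1)(b^3 - 28b - 48) + (-40b^2 + 80b + 960)
  b^3 - 28b - 48 = (-(1/40)b - 1/20)(-40b^2 + 80b + 960) + (0)
Last nonzero remainder: -40b^2 + 80b + 960. Dividing through by -40 gives the monic gcd b^2 - 2b - 24.
Cancel b^2 - 2b - 24 from numerator and denominator to get the reduced form.

(b^2 + b - 42)/(b + 2)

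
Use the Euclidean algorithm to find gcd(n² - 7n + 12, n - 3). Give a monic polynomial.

Apply the Euclidean algorithm:
  n² - 7n + 12 = (n - 4)(n - 3) + (0)
The last nonzero remainder n - 3 is already monic.

n - 3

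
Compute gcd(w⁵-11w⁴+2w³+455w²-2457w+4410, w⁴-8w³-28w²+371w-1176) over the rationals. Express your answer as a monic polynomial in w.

By polynomial division,
  w⁵-11w⁴+2w³+455w²-2457w+4410 = (w-3)(w⁴-8w³-28w²+371w-1176) + (6w³-168w+882)
  w⁴-8w³-28w²+371w-1176 = ((1/6)w-4/3)(6w³-168w+882) + (0)
Last nonzero remainder: 6w³-168w+882. Dividing through by 6 gives the monic gcd w³-28w+147.

w³-28w+147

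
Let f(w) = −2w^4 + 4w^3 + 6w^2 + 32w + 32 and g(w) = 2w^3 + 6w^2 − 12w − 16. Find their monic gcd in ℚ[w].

w + 1

Euclidean algorithm in ℚ[w]:
  −2w^4 + 4w^3 + 6w^2 + 32w + 32 = (−w + 5)(2w^3 + 6w^2 − 12w − 16) + (−36w^2 + 76w + 112)
  2w^3 + 6w^2 − 12w − 16 = (−(1/18)w − 23/81)(−36w^2 + 76w + 112) + ((1280/81)w + 1280/81)
  −36w^2 + 76w + 112 = (−(729/320)w + 567/80)((1280/81)w + 1280/81) + (0)
Last nonzero remainder: (1280/81)w + 1280/81. Dividing through by 1280/81 gives the monic gcd w + 1.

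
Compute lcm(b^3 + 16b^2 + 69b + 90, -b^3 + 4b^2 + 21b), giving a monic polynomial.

b^5 + 9b^4 - 43b^3 - 393b^2 - 630b

Repeated division with remainder:
  b^3 + 16b^2 + 69b + 90 = (-1)(-b^3 + 4b^2 + 21b) + (20b^2 + 90b + 90)
  -b^3 + 4b^2 + 21b = (-(1/20)b + 17/40)(20b^2 + 90b + 90) + (-(51/4)b - 153/4)
  20b^2 + 90b + 90 = (-(80/51)b - 40/17)(-(51/4)b - 153/4) + (0)
Last nonzero remainder: -(51/4)b - 153/4. Dividing through by -51/4 gives the monic gcd b + 3.
Then lcm(f, g) = f·g / gcd(f, g); expanding and making the result monic gives the answer.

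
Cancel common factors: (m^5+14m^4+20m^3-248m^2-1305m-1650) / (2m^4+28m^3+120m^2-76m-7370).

Repeated division with remainder:
  m^5+14m^4+20m^3-248m^2-1305m-1650 = ((1/2)m)(2m^4+28m^3+120m^2-76m-7370) + (-40m^3-210m^2+2380m-1650)
  2m^4+28m^3+120m^2-76m-7370 = (-(1/20)m-7/16)(-40m^3-210m^2+2380m-1650) + ((1177/8)m^2+(3531/4)m-64735/8)
  -40m^3-210m^2+2380m-1650 = (-(320/1177)m+240/1177)((1177/8)m^2+(3531/4)m-64735/8) + (0)
Last nonzero remainder: (1177/8)m^2+(3531/4)m-64735/8. Dividing through by 1177/8 gives the monic gcd m^2+6m-55.
Cancel m^2+6m-55 from numerator and denominator to get the reduced form.

(m^3+8m^2+27m+30)/(2m^2+16m+134)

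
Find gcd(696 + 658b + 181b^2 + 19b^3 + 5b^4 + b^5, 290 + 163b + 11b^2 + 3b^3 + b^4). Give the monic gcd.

58 + 21b - 2b^2 + b^3

Repeated division with remainder:
  b^5 + 5b^4 + 19b^3 + 181b^2 + 658b + 696 = (b + 2)(b^4 + 3b^3 + 11b^2 + 163b + 290) + (2b^3 - 4b^2 + 42b + 116)
  b^4 + 3b^3 + 11b^2 + 163b + 290 = ((1/2)b + 5/2)(2b^3 - 4b^2 + 42b + 116) + (0)
Last nonzero remainder: 2b^3 - 4b^2 + 42b + 116. Dividing through by 2 gives the monic gcd b^3 - 2b^2 + 21b + 58.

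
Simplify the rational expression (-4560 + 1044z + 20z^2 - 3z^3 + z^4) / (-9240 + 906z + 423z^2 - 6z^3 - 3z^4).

(-114 + 9z - z^2)/(-231 - 12z + 3z^2)

Repeated division with remainder:
  z^4 - 3z^3 + 20z^2 + 1044z - 4560 = (-1/3)(-3z^4 - 6z^3 + 423z^2 + 906z - 9240) + (-5z^3 + 161z^2 + 1346z - 7640)
  -3z^4 - 6z^3 + 423z^2 + 906z - 9240 = ((3/5)z + 513/25)(-5z^3 + 161z^2 + 1346z - 7640) + (-(92208/25)z^2 - (553248/25)z + 737664/5)
  -5z^3 + 161z^2 + 1346z - 7640 = ((125/92208)z - 4775/92208)(-(92208/25)z^2 - (553248/25)z + 737664/5) + (0)
Last nonzero remainder: -(92208/25)z^2 - (553248/25)z + 737664/5. Dividing through by -92208/25 gives the monic gcd z^2 + 6z - 40.
Cancel z^2 + 6z - 40 from numerator and denominator to get the reduced form.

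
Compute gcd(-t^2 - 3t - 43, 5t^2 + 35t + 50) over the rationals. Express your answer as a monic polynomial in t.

Repeated division with remainder:
  -t^2 - 3t - 43 = (-1/5)(5t^2 + 35t + 50) + (4t - 33)
  5t^2 + 35t + 50 = ((5/4)t + 305/16)(4t - 33) + (10865/16)
  4t - 33 = ((64/10865)t - 528/10865)(10865/16) + (0)
The last nonzero remainder is the constant 10865/16, so the polynomials are coprime and gcd = 1.

1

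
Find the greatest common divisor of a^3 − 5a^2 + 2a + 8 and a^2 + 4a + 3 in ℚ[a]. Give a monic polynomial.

Repeated division with remainder:
  a^3 − 5a^2 + 2a + 8 = (a − 9)(a^2 + 4a + 3) + (35a + 35)
  a^2 + 4a + 3 = ((1/35)a + 3/35)(35a + 35) + (0)
Last nonzero remainder: 35a + 35. Dividing through by 35 gives the monic gcd a + 1.

a + 1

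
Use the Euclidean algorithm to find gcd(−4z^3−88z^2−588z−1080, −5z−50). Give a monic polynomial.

Euclidean algorithm in ℚ[z]:
  −4z^3−88z^2−588z−1080 = ((4/5)z^2+(48/5)z+108/5)(−5z−50) + (0)
Last nonzero remainder: −5z−50. Dividing through by −5 gives the monic gcd z+10.

z+10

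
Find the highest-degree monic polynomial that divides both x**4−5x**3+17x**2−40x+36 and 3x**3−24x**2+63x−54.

Euclidean algorithm in ℚ[x]:
  x**4−5x**3+17x**2−40x+36 = ((1/3)x+1)(3x**3−24x**2+63x−54) + (20x**2−85x+90)
  3x**3−24x**2+63x−54 = ((3/20)x−9/16)(20x**2−85x+90) + ((27/16)x−27/8)
  20x**2−85x+90 = ((320/27)x−80/3)((27/16)x−27/8) + (0)
Last nonzero remainder: (27/16)x−27/8. Dividing through by 27/16 gives the monic gcd x−2.

x−2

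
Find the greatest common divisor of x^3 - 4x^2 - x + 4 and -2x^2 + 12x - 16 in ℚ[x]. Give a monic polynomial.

x - 4

Apply the Euclidean algorithm:
  x^3 - 4x^2 - x + 4 = (-(1/2)x - 1)(-2x^2 + 12x - 16) + (3x - 12)
  -2x^2 + 12x - 16 = (-(2/3)x + 4/3)(3x - 12) + (0)
Last nonzero remainder: 3x - 12. Dividing through by 3 gives the monic gcd x - 4.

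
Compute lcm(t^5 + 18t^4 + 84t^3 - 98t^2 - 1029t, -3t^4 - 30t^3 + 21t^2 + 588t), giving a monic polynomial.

t^6 + 14t^5 + 12t^4 - 434t^3 - 637t^2 + 4116t

Apply the Euclidean algorithm:
  t^5 + 18t^4 + 84t^3 - 98t^2 - 1029t = (-(1/3)t - 8/3)(-3t^4 - 30t^3 + 21t^2 + 588t) + (11t^3 + 154t^2 + 539t)
  -3t^4 - 30t^3 + 21t^2 + 588t = (-(3/11)t + 12/11)(11t^3 + 154t^2 + 539t) + (0)
Last nonzero remainder: 11t^3 + 154t^2 + 539t. Dividing through by 11 gives the monic gcd t^3 + 14t^2 + 49t.
Then lcm(f, g) = f·g / gcd(f, g); expanding and making the result monic gives the answer.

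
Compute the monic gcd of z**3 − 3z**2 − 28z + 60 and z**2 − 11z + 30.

z − 6

Apply the Euclidean algorithm:
  z**3 − 3z**2 − 28z + 60 = (z + 8)(z**2 − 11z + 30) + (30z − 180)
  z**2 − 11z + 30 = ((1/30)z − 1/6)(30z − 180) + (0)
Last nonzero remainder: 30z − 180. Dividing through by 30 gives the monic gcd z − 6.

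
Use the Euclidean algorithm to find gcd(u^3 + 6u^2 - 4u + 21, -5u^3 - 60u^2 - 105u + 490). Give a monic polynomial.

u + 7

By polynomial division,
  u^3 + 6u^2 - 4u + 21 = (-1/5)(-5u^3 - 60u^2 - 105u + 490) + (-6u^2 - 25u + 119)
  -5u^3 - 60u^2 - 105u + 490 = ((5/6)u + 235/36)(-6u^2 - 25u + 119) + (-(1475/36)u - 10325/36)
  -6u^2 - 25u + 119 = ((216/1475)u - 612/1475)(-(1475/36)u - 10325/36) + (0)
Last nonzero remainder: -(1475/36)u - 10325/36. Dividing through by -1475/36 gives the monic gcd u + 7.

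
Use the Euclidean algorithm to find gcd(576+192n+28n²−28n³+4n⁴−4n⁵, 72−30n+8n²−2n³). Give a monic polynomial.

−36+15n−4n²+n³

Apply the Euclidean algorithm:
  −4n⁵+4n⁴−28n³+28n²+192n+576 = (2n²+6n+8)(−2n³+8n²−30n+72) + (0)
Last nonzero remainder: −2n³+8n²−30n+72. Dividing through by −2 gives the monic gcd n³−4n²+15n−36.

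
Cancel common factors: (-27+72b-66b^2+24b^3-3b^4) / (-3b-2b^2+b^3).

Repeated division with remainder:
  -3b^4+24b^3-66b^2+72b-27 = (-3b+18)(b^3-2b^2-3b) + (-39b^2+126b-27)
  b^3-2b^2-3b = (-(1/39)b-16/507)(-39b^2+126b-27) + ((48/169)b-144/169)
  -39b^2+126b-27 = (-(2197/16)b+507/16)((48/169)b-144/169) + (0)
Last nonzero remainder: (48/169)b-144/169. Dividing through by 48/169 gives the monic gcd b-3.
Cancel b-3 from numerator and denominator to get the reduced form.

(9-21b+15b^2-3b^3)/(b+b^2)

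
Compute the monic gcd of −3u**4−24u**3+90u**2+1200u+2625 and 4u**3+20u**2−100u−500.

u**2+10u+25

Euclidean algorithm in ℚ[u]:
  −3u**4−24u**3+90u**2+1200u+2625 = (−(3/4)u−9/4)(4u**3+20u**2−100u−500) + (60u**2+600u+1500)
  4u**3+20u**2−100u−500 = ((1/15)u−1/3)(60u**2+600u+1500) + (0)
Last nonzero remainder: 60u**2+600u+1500. Dividing through by 60 gives the monic gcd u**2+10u+25.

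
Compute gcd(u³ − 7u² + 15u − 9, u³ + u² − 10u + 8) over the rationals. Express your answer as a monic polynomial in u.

u − 1

Apply the Euclidean algorithm:
  u³ − 7u² + 15u − 9 = (u³ + u² − 10u + 8) + (−8u² + 25u − 17)
  u³ + u² − 10u + 8 = (−(1/8)u − 33/64)(−8u² + 25u − 17) + ((49/64)u − 49/64)
  −8u² + 25u − 17 = (−(512/49)u + 1088/49)((49/64)u − 49/64) + (0)
Last nonzero remainder: (49/64)u − 49/64. Dividing through by 49/64 gives the monic gcd u − 1.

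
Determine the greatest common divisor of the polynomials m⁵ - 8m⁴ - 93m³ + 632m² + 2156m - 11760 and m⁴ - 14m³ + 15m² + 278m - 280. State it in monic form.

m² - 17m + 70

By polynomial division,
  m⁵ - 8m⁴ - 93m³ + 632m² + 2156m - 11760 = (m + 6)(m⁴ - 14m³ + 15m² + 278m - 280) + (-24m³ + 264m² + 768m - 10080)
  m⁴ - 14m³ + 15m² + 278m - 280 = (-(1/24)m + 1/8)(-24m³ + 264m² + 768m - 10080) + (14m² - 238m + 980)
  -24m³ + 264m² + 768m - 10080 = (-(12/7)m - 72/7)(14m² - 238m + 980) + (0)
Last nonzero remainder: 14m² - 238m + 980. Dividing through by 14 gives the monic gcd m² - 17m + 70.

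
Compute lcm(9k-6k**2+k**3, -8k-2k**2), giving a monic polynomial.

Repeated division with remainder:
  k**3-6k**2+9k = (-(1/2)k+5)(-2k**2-8k) + (49k)
  -2k**2-8k = (-(2/49)k-8/49)(49k) + (0)
Last nonzero remainder: 49k. Dividing through by 49 gives the monic gcd k.
Then lcm(f, g) = f·g / gcd(f, g); expanding and making the result monic gives the answer.

36k-15k**2-2k**3+k**4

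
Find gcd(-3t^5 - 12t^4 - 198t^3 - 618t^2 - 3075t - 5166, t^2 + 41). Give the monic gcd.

t^2 + 41

Repeated division with remainder:
  -3t^5 - 12t^4 - 198t^3 - 618t^2 - 3075t - 5166 = (-3t^3 - 12t^2 - 75t - 126)(t^2 + 41) + (0)
The last nonzero remainder t^2 + 41 is already monic.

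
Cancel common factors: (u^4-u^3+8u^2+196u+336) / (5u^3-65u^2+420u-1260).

Repeated division with remainder:
  u^4-u^3+8u^2+196u+336 = ((1/5)u+12/5)(5u^3-65u^2+420u-1260) + (80u^2-560u+3360)
  5u^3-65u^2+420u-1260 = ((1/16)u-3/8)(80u^2-560u+3360) + (0)
Last nonzero remainder: 80u^2-560u+3360. Dividing through by 80 gives the monic gcd u^2-7u+42.
Cancel u^2-7u+42 from numerator and denominator to get the reduced form.

(u^2+6u+8)/(5u-30)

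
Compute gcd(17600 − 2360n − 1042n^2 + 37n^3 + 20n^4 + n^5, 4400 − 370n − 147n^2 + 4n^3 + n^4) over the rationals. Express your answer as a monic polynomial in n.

Euclidean algorithm in ℚ[n]:
  n^5 + 20n^4 + 37n^3 − 1042n^2 − 2360n + 17600 = (n + 16)(n^4 + 4n^3 − 147n^2 − 370n + 4400) + (120n^3 + 1680n^2 − 840n − 52800)
  n^4 + 4n^3 − 147n^2 − 370n + 4400 = ((1/120)n − 1/12)(120n^3 + 1680n^2 − 840n − 52800) + (0)
Last nonzero remainder: 120n^3 + 1680n^2 − 840n − 52800. Dividing through by 120 gives the monic gcd n^3 + 14n^2 − 7n − 440.

−440 − 7n + 14n^2 + n^3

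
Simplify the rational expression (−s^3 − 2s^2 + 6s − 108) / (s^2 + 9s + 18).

(−s^2 + 4s − 18)/(s + 3)

By polynomial division,
  −s^3 − 2s^2 + 6s − 108 = (−s + 7)(s^2 + 9s + 18) + (−39s − 234)
  s^2 + 9s + 18 = (−(1/39)s − 1/13)(−39s − 234) + (0)
Last nonzero remainder: −39s − 234. Dividing through by −39 gives the monic gcd s + 6.
Cancel s + 6 from numerator and denominator to get the reduced form.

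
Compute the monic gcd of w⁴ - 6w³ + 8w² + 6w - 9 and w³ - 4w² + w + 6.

w² - 2w - 3

Repeated division with remainder:
  w⁴ - 6w³ + 8w² + 6w - 9 = (w - 2)(w³ - 4w² + w + 6) + (-w² + 2w + 3)
  w³ - 4w² + w + 6 = (-w + 2)(-w² + 2w + 3) + (0)
Last nonzero remainder: -w² + 2w + 3. Dividing through by -1 gives the monic gcd w² - 2w - 3.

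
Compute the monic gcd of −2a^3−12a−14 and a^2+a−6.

Euclidean algorithm in ℚ[a]:
  −2a^3−12a−14 = (−2a+2)(a^2+a−6) + (−26a−2)
  a^2+a−6 = (−(1/26)a−6/169)(−26a−2) + (−1026/169)
  −26a−2 = ((2197/513)a+169/513)(−1026/169) + (0)
The last nonzero remainder is the constant −1026/169, so the polynomials are coprime and gcd = 1.

1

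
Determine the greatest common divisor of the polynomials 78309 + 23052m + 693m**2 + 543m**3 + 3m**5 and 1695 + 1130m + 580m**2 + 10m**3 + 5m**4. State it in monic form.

Euclidean algorithm in ℚ[m]:
  3m**5 + 543m**3 + 693m**2 + 23052m + 78309 = ((3/5)m - 6/5)(5m**4 + 10m**3 + 580m**2 + 1130m + 1695) + (207m**3 + 711m**2 + 23391m + 80343)
  5m**4 + 10m**3 + 580m**2 + 1130m + 1695 = ((5/207)m - 55/1587)(207m**3 + 711m**2 + 23391m + 80343) + ((20970/529)m**2 + 2369610/529)
  207m**3 + 711m**2 + 23391m + 80343 = ((12167/2330)m + 41791/2330)((20970/529)m**2 + 2369610/529) + (0)
Last nonzero remainder: (20970/529)m**2 + 2369610/529. Dividing through by 20970/529 gives the monic gcd m**2 + 113.

113 + m**2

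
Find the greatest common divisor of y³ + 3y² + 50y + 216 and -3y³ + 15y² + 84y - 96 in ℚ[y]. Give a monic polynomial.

Euclidean algorithm in ℚ[y]:
  y³ + 3y² + 50y + 216 = (-1/3)(-3y³ + 15y² + 84y - 96) + (8y² + 78y + 184)
  -3y³ + 15y² + 84y - 96 = (-(3/8)y + 177/32)(8y² + 78y + 184) + (-(4455/16)y - 4455/4)
  8y² + 78y + 184 = (-(128/4455)y - 736/4455)(-(4455/16)y - 4455/4) + (0)
Last nonzero remainder: -(4455/16)y - 4455/4. Dividing through by -4455/16 gives the monic gcd y + 4.

y + 4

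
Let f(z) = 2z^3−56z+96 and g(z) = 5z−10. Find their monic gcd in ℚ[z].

z−2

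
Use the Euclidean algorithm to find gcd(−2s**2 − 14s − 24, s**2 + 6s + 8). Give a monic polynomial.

s + 4

Euclidean algorithm in ℚ[s]:
  −2s**2 − 14s − 24 = (−2)(s**2 + 6s + 8) + (−2s − 8)
  s**2 + 6s + 8 = (−(1/2)s − 1)(−2s − 8) + (0)
Last nonzero remainder: −2s − 8. Dividing through by −2 gives the monic gcd s + 4.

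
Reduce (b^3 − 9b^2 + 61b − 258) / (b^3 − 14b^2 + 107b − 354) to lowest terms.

(b^2 − 3b + 43)/(b^2 − 8b + 59)

Euclidean algorithm in ℚ[b]:
  b^3 − 9b^2 + 61b − 258 = (b^3 − 14b^2 + 107b − 354) + (5b^2 − 46b + 96)
  b^3 − 14b^2 + 107b − 354 = ((1/5)b − 24/25)(5b^2 − 46b + 96) + ((1091/25)b − 6546/25)
  5b^2 − 46b + 96 = ((125/1091)b − 400/1091)((1091/25)b − 6546/25) + (0)
Last nonzero remainder: (1091/25)b − 6546/25. Dividing through by 1091/25 gives the monic gcd b − 6.
Cancel b − 6 from numerator and denominator to get the reduced form.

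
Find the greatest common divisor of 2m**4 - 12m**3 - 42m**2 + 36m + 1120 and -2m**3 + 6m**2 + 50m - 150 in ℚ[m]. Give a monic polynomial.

m - 5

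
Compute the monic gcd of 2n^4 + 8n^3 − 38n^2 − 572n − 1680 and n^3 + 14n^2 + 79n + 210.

n^2 + 7n + 30

Repeated division with remainder:
  2n^4 + 8n^3 − 38n^2 − 572n − 1680 = (2n − 20)(n^3 + 14n^2 + 79n + 210) + (84n^2 + 588n + 2520)
  n^3 + 14n^2 + 79n + 210 = ((1/84)n + 1/12)(84n^2 + 588n + 2520) + (0)
Last nonzero remainder: 84n^2 + 588n + 2520. Dividing through by 84 gives the monic gcd n^2 + 7n + 30.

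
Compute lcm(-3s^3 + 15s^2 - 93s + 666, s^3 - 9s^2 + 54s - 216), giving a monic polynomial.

s^5 - 8s^4 + 82s^3 - 495s^2 + 1782s - 7992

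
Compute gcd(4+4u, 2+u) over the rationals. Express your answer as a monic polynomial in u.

Apply the Euclidean algorithm:
  4u+4 = (4)(u+2) + (−4)
  u+2 = (−(1/4)u−1/2)(−4) + (0)
The last nonzero remainder is the constant −4, so the polynomials are coprime and gcd = 1.

1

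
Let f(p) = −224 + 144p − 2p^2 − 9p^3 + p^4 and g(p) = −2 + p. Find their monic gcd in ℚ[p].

Apply the Euclidean algorithm:
  p^4 − 9p^3 − 2p^2 + 144p − 224 = (p^3 − 7p^2 − 16p + 112)(p − 2) + (0)
The last nonzero remainder p − 2 is already monic.

−2 + p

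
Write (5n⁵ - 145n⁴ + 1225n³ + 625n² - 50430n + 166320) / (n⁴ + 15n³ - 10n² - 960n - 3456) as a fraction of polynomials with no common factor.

(5n³ - 135n² + 1195n - 3465)/(n² + 17n + 72)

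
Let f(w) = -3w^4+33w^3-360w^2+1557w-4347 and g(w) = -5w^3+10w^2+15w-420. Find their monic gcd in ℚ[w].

w^2-6w+21

Euclidean algorithm in ℚ[w]:
  -3w^4+33w^3-360w^2+1557w-4347 = ((3/5)w-27/5)(-5w^3+10w^2+15w-420) + (-315w^2+1890w-6615)
  -5w^3+10w^2+15w-420 = ((1/63)w+4/63)(-315w^2+1890w-6615) + (0)
Last nonzero remainder: -315w^2+1890w-6615. Dividing through by -315 gives the monic gcd w^2-6w+21.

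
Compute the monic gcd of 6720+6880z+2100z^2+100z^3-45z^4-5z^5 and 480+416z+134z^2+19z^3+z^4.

96+64z+14z^2+z^3

Euclidean algorithm in ℚ[z]:
  -5z^5-45z^4+100z^3+2100z^2+6880z+6720 = (-5z+50)(z^4+19z^3+134z^2+416z+480) + (-180z^3-2520z^2-11520z-17280)
  z^4+19z^3+134z^2+416z+480 = (-(1/180)z-1/36)(-180z^3-2520z^2-11520z-17280) + (0)
Last nonzero remainder: -180z^3-2520z^2-11520z-17280. Dividing through by -180 gives the monic gcd z^3+14z^2+64z+96.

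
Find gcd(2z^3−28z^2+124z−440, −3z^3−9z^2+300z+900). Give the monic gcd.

By polynomial division,
  2z^3−28z^2+124z−440 = (−2/3)(−3z^3−9z^2+300z+900) + (−34z^2+324z+160)
  −3z^3−9z^2+300z+900 = ((3/34)z+639/578)(−34z^2+324z+160) + (−(20898/289)z+208980/289)
  −34z^2+324z+160 = ((4913/10449)z+2312/10449)(−(20898/289)z+208980/289) + (0)
Last nonzero remainder: −(20898/289)z+208980/289. Dividing through by −20898/289 gives the monic gcd z−10.

z−10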